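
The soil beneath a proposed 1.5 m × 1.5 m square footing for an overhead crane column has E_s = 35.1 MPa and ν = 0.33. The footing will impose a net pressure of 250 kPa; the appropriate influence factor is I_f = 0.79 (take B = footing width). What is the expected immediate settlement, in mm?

Immediate (elastic) settlement: S_e = q·B·(1−ν²)/E_s · I_f.
E_s = 35.1 MPa = 35100 kPa.
S_e = 250 × 1.5 × (1 − 0.33²) / 35100 × 0.79
    = 250 × 1.5 × 0.8911 / 35100 × 0.79
    = 0.007521 m = 7.521 mm

S_e ≈ 7.52 mm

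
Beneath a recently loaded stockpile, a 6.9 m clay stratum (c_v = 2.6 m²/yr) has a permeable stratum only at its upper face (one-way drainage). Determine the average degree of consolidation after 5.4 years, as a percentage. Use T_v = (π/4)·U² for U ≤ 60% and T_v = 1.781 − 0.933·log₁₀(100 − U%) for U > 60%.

U ≈ 60.8 %

Drainage path length: H_d = H = 6.9 m (single drainage).
T_v = c_v·t/H_d² = 2.6×5.4/6.9² = 0.2949.
T_v = 0.2949 corresponds to the U > 60% branch:
U = 1 − 10^((1.781 − T_v)/0.933)/100 = 0.6084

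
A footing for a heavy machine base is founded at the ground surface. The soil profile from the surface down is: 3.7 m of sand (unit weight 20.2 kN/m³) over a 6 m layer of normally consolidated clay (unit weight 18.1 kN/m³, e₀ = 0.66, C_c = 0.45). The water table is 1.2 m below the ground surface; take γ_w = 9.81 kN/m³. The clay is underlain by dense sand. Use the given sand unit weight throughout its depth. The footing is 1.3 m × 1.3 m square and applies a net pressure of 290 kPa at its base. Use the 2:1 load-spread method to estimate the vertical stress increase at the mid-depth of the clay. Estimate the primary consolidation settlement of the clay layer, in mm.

Mid-depth of clay below the ground surface: z = 3.7 + 6/2 = 6.7 m.
Total vertical stress at mid-clay: σ_v = 20.2×3.7 + 18.1×3 = 129.04 kPa.
Pore pressure: u = 9.81×(6.7 − 1.2) = 53.955 kPa.
Initial effective stress: σ'_0 = σ_v − u = 129.04 − 53.955 = 75.085 kPa.
Stress increase at mid-clay by the 2:1 spreading method:
Δσ = qBL/((B+z)(L+z)) = 290×1.3×1.3/((1.3+6.7)(1.3+6.7)) = 7.6578 kPa
Final effective stress: σ'_f = σ'_0 + Δσ = 75.085 + 7.6578 = 82.743 kPa.
Normally consolidated clay, so the full stress increment lies on the virgin compression line:
S_c = C_c·H/(1+e₀)·log₁₀(σ'_f/σ'_0) = 0.45×6/(1+0.66)×log₁₀(82.743/75.085)
    = 1.6265 × 0.042178 = 0.0686 m

S_c ≈ 68.6 mm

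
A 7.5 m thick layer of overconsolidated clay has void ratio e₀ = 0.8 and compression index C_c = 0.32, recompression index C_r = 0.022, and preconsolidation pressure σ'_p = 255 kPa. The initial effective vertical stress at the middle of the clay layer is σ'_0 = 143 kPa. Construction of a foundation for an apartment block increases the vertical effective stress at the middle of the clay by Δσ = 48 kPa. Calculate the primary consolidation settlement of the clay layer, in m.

Final effective stress: σ'_f = 143 + 48 = 191 kPa.
σ'_f = 191 ≤ σ'_p = 255 kPa, so the clay remains overconsolidated and only the recompression index applies:
S_c = C_r·H/(1+e₀)·log₁₀(σ'_f/σ'_0) = 0.022×7.5/1.8×log₁₀(191/143)
    = 0.091667 × 0.1257 = 0.01152 m

S_c ≈ 0.0115 m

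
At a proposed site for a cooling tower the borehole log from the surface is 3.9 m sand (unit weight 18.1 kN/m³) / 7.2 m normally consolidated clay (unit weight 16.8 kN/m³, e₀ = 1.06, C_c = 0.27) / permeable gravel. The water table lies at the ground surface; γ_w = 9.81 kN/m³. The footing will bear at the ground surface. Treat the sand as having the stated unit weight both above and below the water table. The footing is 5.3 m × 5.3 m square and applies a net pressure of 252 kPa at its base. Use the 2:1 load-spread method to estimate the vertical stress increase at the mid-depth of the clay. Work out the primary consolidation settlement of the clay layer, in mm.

Mid-depth of clay below the ground surface: z = 3.9 + 7.2/2 = 7.5 m.
Total vertical stress at mid-clay: σ_v = 18.1×3.9 + 16.8×3.6 = 131.07 kPa.
Pore pressure: u = 9.81×(7.5 − 0) = 73.575 kPa.
Initial effective stress: σ'_0 = σ_v − u = 131.07 − 73.575 = 57.495 kPa.
Stress increase at mid-clay by the 2:1 spreading method:
Δσ = qBL/((B+z)(L+z)) = 252×5.3×5.3/((5.3+7.5)(5.3+7.5)) = 43.205 kPa
Final effective stress: σ'_f = σ'_0 + Δσ = 57.495 + 43.205 = 100.7 kPa.
Normally consolidated clay, so the full stress increment lies on the virgin compression line:
S_c = C_c·H/(1+e₀)·log₁₀(σ'_f/σ'_0) = 0.27×7.2/(1+1.06)×log₁₀(100.7/57.495)
    = 0.94369 × 0.2434 = 0.2297 m

S_c ≈ 230 mm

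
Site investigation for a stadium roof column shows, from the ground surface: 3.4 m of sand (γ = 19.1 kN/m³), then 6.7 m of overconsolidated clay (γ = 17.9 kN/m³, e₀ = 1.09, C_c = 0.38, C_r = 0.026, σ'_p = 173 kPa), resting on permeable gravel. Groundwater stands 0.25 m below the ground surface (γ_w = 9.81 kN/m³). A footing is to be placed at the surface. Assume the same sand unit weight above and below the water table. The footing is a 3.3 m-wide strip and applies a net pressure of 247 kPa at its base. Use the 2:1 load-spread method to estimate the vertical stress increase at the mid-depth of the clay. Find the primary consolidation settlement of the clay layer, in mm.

S_c ≈ 30.6 mm

Mid-depth of clay below the ground surface: z = 3.4 + 6.7/2 = 6.75 m.
Total vertical stress at mid-clay: σ_v = 19.1×3.4 + 17.9×3.35 = 124.91 kPa.
Pore pressure: u = 9.81×(6.75 − 0.25) = 63.765 kPa.
Initial effective stress: σ'_0 = σ_v − u = 124.91 − 63.765 = 61.145 kPa.
Stress increase at mid-clay by the 2:1 spreading method:
Δσ = qB/(B+z) = 247×3.3/(3.3+6.75) = 81.104 kPa
Final effective stress: σ'_f = 61.145 + 81.104 = 142.25 kPa.
σ'_f = 142.25 ≤ σ'_p = 173 kPa, so the clay remains overconsolidated and only the recompression index applies:
S_c = C_r·H/(1+e₀)·log₁₀(σ'_f/σ'_0) = 0.026×6.7/2.09×log₁₀(142.25/61.145)
    = 0.083348 × 0.36669 = 0.03056 m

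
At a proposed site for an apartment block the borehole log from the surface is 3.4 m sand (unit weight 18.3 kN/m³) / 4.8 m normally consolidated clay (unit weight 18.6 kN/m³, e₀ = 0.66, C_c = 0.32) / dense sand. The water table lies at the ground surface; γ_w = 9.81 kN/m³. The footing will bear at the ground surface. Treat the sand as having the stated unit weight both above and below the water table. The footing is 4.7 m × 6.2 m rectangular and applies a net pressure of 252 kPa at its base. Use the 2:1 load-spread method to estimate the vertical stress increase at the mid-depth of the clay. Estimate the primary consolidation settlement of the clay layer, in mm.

S_c ≈ 311 mm

Mid-depth of clay below the ground surface: z = 3.4 + 4.8/2 = 5.8 m.
Total vertical stress at mid-clay: σ_v = 18.3×3.4 + 18.6×2.4 = 106.86 kPa.
Pore pressure: u = 9.81×(5.8 − 0) = 56.898 kPa.
Initial effective stress: σ'_0 = σ_v − u = 106.86 − 56.898 = 49.962 kPa.
Stress increase at mid-clay by the 2:1 spreading method:
Δσ = qBL/((B+z)(L+z)) = 252×4.7×6.2/((4.7+5.8)(6.2+5.8)) = 58.28 kPa
Final effective stress: σ'_f = σ'_0 + Δσ = 49.962 + 58.28 = 108.24 kPa.
Normally consolidated clay, so the full stress increment lies on the virgin compression line:
S_c = C_c·H/(1+e₀)·log₁₀(σ'_f/σ'_0) = 0.32×4.8/(1+0.66)×log₁₀(108.24/49.962)
    = 0.9253 × 0.33575 = 0.3107 m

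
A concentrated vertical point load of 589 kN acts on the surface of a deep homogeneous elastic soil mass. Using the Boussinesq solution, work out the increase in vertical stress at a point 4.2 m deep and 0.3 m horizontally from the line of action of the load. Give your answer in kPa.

Δσ_z ≈ 15.7 kPa

Boussinesq vertical stress below a point load on an elastic half-space:
Δσ_z = 3P/(2πz²) · [1 + (r/z)²]^(−5/2)
r/z = 0.3/4.2 = 0.071429; [1+(r/z)²]^(−5/2) = 0.98736.
Δσ_z = 3×589/(2π×4.2²) × 0.98736 = 15.943 × 0.98736 = 15.74 kPa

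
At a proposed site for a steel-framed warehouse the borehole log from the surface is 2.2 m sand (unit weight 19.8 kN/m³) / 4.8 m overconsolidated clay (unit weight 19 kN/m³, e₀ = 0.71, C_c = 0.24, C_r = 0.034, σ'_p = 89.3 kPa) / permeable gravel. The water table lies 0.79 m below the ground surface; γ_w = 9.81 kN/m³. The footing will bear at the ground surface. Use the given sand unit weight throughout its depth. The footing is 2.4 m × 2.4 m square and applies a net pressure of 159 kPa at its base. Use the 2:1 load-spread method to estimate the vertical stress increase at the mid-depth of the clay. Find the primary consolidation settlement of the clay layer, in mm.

S_c ≈ 12.8 mm

Mid-depth of clay below the ground surface: z = 2.2 + 4.8/2 = 4.6 m.
Total vertical stress at mid-clay: σ_v = 19.8×2.2 + 19×2.4 = 89.16 kPa.
Pore pressure: u = 9.81×(4.6 − 0.79) = 37.376 kPa.
Initial effective stress: σ'_0 = σ_v − u = 89.16 − 37.376 = 51.784 kPa.
Stress increase at mid-clay by the 2:1 spreading method:
Δσ = qBL/((B+z)(L+z)) = 159×2.4×2.4/((2.4+4.6)(2.4+4.6)) = 18.691 kPa
Final effective stress: σ'_f = 51.784 + 18.691 = 70.475 kPa.
σ'_f = 70.475 ≤ σ'_p = 89.3 kPa, so the clay remains overconsolidated and only the recompression index applies:
S_c = C_r·H/(1+e₀)·log₁₀(σ'_f/σ'_0) = 0.034×4.8/1.71×log₁₀(70.475/51.784)
    = 0.095438 × 0.13384 = 0.01277 m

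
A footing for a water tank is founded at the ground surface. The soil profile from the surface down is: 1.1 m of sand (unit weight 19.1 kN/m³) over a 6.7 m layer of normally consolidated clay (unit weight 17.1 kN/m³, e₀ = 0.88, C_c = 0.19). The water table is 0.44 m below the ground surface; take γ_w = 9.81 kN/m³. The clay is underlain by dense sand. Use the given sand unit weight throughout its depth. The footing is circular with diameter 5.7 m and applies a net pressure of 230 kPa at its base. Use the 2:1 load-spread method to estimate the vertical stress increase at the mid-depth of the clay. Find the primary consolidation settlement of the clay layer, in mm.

Mid-depth of clay below the ground surface: z = 1.1 + 6.7/2 = 4.45 m.
Total vertical stress at mid-clay: σ_v = 19.1×1.1 + 17.1×3.35 = 78.295 kPa.
Pore pressure: u = 9.81×(4.45 − 0.44) = 39.338 kPa.
Initial effective stress: σ'_0 = σ_v − u = 78.295 − 39.338 = 38.957 kPa.
Stress increase at mid-clay by the 2:1 spreading method:
Δσ ≈ qD²/(D+z)² = 230×5.7²/(5.7+4.45)² = 72.535 kPa
Final effective stress: σ'_f = σ'_0 + Δσ = 38.957 + 72.535 = 111.49 kPa.
Normally consolidated clay, so the full stress increment lies on the virgin compression line:
S_c = C_c·H/(1+e₀)·log₁₀(σ'_f/σ'_0) = 0.19×6.7/(1+0.88)×log₁₀(111.49/38.957)
    = 0.67713 × 0.45665 = 0.3092 m

S_c ≈ 309 mm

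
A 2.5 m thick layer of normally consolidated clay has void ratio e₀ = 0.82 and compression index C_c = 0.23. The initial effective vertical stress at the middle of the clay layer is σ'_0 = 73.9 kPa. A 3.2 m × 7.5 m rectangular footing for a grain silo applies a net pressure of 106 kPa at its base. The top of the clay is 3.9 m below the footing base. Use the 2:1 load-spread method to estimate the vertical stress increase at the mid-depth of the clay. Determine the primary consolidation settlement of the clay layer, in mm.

Mid-depth of clay below the footing base: z = 3.9 + 2.5/2 = 5.15 m.
Stress increase at mid-clay by the 2:1 spreading method:
Δσ = qBL/((B+z)(L+z)) = 106×3.2×7.5/((3.2+5.15)(7.5+5.15)) = 24.085 kPa
Final effective stress: σ'_f = σ'_0 + Δσ = 73.9 + 24.085 = 97.985 kPa.
Normally consolidated clay, so the full stress increment lies on the virgin compression line:
S_c = C_c·H/(1+e₀)·log₁₀(σ'_f/σ'_0) = 0.23×2.5/(1+0.82)×log₁₀(97.985/73.9)
    = 0.31593 × 0.12252 = 0.03871 m

S_c ≈ 38.7 mm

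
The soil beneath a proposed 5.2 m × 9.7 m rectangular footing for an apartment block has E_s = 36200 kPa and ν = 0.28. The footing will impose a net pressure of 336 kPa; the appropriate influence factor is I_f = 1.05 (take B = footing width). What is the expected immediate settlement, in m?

Immediate (elastic) settlement: S_e = q·B·(1−ν²)/E_s · I_f.
S_e = 336 × 5.2 × (1 − 0.28²) / 36200 × 1.05
    = 336 × 5.2 × 0.9216 / 36200 × 1.05
    = 0.04671 m

S_e ≈ 0.0467 m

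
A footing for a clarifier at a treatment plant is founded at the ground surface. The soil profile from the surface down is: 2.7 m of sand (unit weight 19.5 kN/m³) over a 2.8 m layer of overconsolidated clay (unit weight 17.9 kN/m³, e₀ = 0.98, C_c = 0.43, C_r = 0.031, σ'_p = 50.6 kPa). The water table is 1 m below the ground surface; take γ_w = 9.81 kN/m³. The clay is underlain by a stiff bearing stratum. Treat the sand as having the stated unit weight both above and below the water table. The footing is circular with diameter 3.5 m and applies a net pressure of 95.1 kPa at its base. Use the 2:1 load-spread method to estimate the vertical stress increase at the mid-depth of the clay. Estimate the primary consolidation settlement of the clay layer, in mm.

S_c ≈ 77.3 mm

Mid-depth of clay below the ground surface: z = 2.7 + 2.8/2 = 4.1 m.
Total vertical stress at mid-clay: σ_v = 19.5×2.7 + 17.9×1.4 = 77.71 kPa.
Pore pressure: u = 9.81×(4.1 − 1) = 30.411 kPa.
Initial effective stress: σ'_0 = σ_v − u = 77.71 − 30.411 = 47.299 kPa.
Stress increase at mid-clay by the 2:1 spreading method:
Δσ ≈ qD²/(D+z)² = 95.1×3.5²/(3.5+4.1)² = 20.169 kPa
Final effective stress: σ'_f = 47.299 + 20.169 = 67.468 kPa.
σ'_f = 67.468 > σ'_p = 50.6 kPa, so the stress path crosses the preconsolidation pressure — recompression up to σ'_p, then virgin compression beyond:
S_c = H/(1+e₀)·[C_r·log₁₀(σ'_p/σ'_0) + C_c·log₁₀(σ'_f/σ'_p)]
    = 2.8/1.98 × [0.031×log₁₀(50.6/47.299) + 0.43×log₁₀(67.468/50.6)]
    = 1.4141 × [0.00090826 + 0.053727] = 0.07726 m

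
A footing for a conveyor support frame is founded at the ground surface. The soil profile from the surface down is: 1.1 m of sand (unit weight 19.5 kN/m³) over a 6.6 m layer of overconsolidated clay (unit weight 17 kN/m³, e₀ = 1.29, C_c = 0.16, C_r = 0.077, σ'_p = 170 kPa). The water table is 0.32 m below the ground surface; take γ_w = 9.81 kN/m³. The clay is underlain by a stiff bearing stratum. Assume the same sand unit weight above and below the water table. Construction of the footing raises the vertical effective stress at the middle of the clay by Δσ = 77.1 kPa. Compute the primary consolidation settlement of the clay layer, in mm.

S_c ≈ 108 mm

Mid-depth of clay below the ground surface: z = 1.1 + 6.6/2 = 4.4 m.
Total vertical stress at mid-clay: σ_v = 19.5×1.1 + 17×3.3 = 77.55 kPa.
Pore pressure: u = 9.81×(4.4 − 0.32) = 40.025 kPa.
Initial effective stress: σ'_0 = σ_v − u = 77.55 − 40.025 = 37.525 kPa.
Final effective stress: σ'_f = 37.525 + 77.1 = 114.62 kPa.
σ'_f = 114.62 ≤ σ'_p = 170 kPa, so the clay remains overconsolidated and only the recompression index applies:
S_c = C_r·H/(1+e₀)·log₁₀(σ'_f/σ'_0) = 0.077×6.6/2.29×log₁₀(114.62/37.525)
    = 0.22192 × 0.48494 = 0.1076 m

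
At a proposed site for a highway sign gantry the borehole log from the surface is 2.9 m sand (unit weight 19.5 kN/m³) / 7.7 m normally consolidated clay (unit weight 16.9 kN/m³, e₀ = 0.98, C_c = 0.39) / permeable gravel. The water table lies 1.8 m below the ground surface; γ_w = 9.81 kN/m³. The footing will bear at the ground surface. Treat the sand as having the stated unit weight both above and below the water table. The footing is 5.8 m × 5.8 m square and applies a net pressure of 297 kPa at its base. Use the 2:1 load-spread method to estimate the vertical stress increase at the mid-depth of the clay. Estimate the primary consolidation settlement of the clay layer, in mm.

Mid-depth of clay below the ground surface: z = 2.9 + 7.7/2 = 6.75 m.
Total vertical stress at mid-clay: σ_v = 19.5×2.9 + 16.9×3.85 = 121.61 kPa.
Pore pressure: u = 9.81×(6.75 − 1.8) = 48.56 kPa.
Initial effective stress: σ'_0 = σ_v − u = 121.61 − 48.56 = 73.05 kPa.
Stress increase at mid-clay by the 2:1 spreading method:
Δσ = qBL/((B+z)(L+z)) = 297×5.8×5.8/((5.8+6.75)(5.8+6.75)) = 63.434 kPa
Final effective stress: σ'_f = σ'_0 + Δσ = 73.05 + 63.434 = 136.48 kPa.
Normally consolidated clay, so the full stress increment lies on the virgin compression line:
S_c = C_c·H/(1+e₀)·log₁₀(σ'_f/σ'_0) = 0.39×7.7/(1+0.98)×log₁₀(136.48/73.05)
    = 1.5167 × 0.27145 = 0.4117 m

S_c ≈ 412 mm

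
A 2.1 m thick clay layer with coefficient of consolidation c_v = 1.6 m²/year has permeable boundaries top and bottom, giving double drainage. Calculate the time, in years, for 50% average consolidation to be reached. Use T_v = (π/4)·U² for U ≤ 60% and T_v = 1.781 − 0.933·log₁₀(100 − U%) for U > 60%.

t ≈ 0.135 years

Drainage path length: H_d = H/2 = 1.05 m (double drainage).
U ≤ 60%: T_v = (π/4)·U² = (π/4)×0.5² = 0.19635.
t = T_v·H_d²/c_v = 0.19635×1.05²/1.6 = 0.1353 years.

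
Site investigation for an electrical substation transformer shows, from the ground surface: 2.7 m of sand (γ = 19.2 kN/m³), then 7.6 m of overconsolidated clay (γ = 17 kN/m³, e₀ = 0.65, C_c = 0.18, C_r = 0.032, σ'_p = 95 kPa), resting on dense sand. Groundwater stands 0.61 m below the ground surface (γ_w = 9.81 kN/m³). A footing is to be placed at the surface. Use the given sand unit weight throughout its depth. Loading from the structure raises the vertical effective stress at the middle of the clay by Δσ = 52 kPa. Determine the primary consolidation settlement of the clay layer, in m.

S_c ≈ 0.0858 m

Mid-depth of clay below the ground surface: z = 2.7 + 7.6/2 = 6.5 m.
Total vertical stress at mid-clay: σ_v = 19.2×2.7 + 17×3.8 = 116.44 kPa.
Pore pressure: u = 9.81×(6.5 − 0.61) = 57.781 kPa.
Initial effective stress: σ'_0 = σ_v − u = 116.44 − 57.781 = 58.659 kPa.
Final effective stress: σ'_f = 58.659 + 52 = 110.66 kPa.
σ'_f = 110.66 > σ'_p = 95 kPa, so the stress path crosses the preconsolidation pressure — recompression up to σ'_p, then virgin compression beyond:
S_c = H/(1+e₀)·[C_r·log₁₀(σ'_p/σ'_0) + C_c·log₁₀(σ'_f/σ'_p)]
    = 7.6/1.65 × [0.032×log₁₀(95/58.659) + 0.18×log₁₀(110.66/95)]
    = 4.6061 × [0.0067004 + 0.011928] = 0.0858 m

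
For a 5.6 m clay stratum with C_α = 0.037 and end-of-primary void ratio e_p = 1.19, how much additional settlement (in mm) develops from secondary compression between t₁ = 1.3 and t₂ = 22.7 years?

S_s ≈ 118 mm

Secondary compression: S_s = C_α·H/(1+e_p)·log₁₀(t₂/t₁)
S_s = 0.037×5.6/(1+1.19)×log₁₀(22.7/1.3)
    = 0.09461 × 1.242 = 0.1175 m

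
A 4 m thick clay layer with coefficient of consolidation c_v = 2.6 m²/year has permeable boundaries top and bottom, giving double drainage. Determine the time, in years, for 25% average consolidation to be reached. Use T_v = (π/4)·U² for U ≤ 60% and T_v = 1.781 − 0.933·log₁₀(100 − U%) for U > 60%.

Drainage path length: H_d = H/2 = 2 m (double drainage).
U ≤ 60%: T_v = (π/4)·U² = (π/4)×0.25² = 0.049087.
t = T_v·H_d²/c_v = 0.049087×2²/2.6 = 0.07552 years.

t ≈ 0.0755 years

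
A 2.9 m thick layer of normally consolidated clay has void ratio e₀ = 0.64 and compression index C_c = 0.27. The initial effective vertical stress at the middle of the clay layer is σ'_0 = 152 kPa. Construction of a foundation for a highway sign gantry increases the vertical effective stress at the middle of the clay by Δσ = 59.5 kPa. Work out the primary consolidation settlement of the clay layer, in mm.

Final effective stress: σ'_f = σ'_0 + Δσ = 152 + 59.5 = 211.5 kPa.
Normally consolidated clay, so the full stress increment lies on the virgin compression line:
S_c = C_c·H/(1+e₀)·log₁₀(σ'_f/σ'_0) = 0.27×2.9/(1+0.64)×log₁₀(211.5/152)
    = 0.47744 × 0.14347 = 0.0685 m

S_c ≈ 68.5 mm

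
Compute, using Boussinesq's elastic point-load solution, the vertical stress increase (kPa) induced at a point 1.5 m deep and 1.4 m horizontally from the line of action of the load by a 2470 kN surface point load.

Boussinesq vertical stress below a point load on an elastic half-space:
Δσ_z = 3P/(2πz²) · [1 + (r/z)²]^(−5/2)
r/z = 1.4/1.5 = 0.93333; [1+(r/z)²]^(−5/2) = 0.20881.
Δσ_z = 3×2470/(2π×1.5²) × 0.20881 = 524.15 × 0.20881 = 109.4 kPa

Δσ_z ≈ 109 kPa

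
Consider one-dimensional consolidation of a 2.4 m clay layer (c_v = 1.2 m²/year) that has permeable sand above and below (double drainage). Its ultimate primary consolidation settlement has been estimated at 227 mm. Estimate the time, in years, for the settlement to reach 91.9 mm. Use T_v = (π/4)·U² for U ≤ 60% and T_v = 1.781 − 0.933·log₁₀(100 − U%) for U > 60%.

Drainage path length: H_d = H/2 = 1.2 m (double drainage).
U = S(t)/S_ult = 91.9/227 = 0.4048.
U ≤ 60%: T_v = (π/4)·U² = (π/4)×0.40485² = 0.12873.
t = T_v·H_d²/c_v = 0.12873×1.2²/1.2 = 0.1545 years.

t ≈ 0.154 years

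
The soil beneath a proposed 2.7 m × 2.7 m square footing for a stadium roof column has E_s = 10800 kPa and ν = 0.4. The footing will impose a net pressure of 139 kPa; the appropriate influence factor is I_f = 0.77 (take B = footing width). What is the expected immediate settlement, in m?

Immediate (elastic) settlement: S_e = q·B·(1−ν²)/E_s · I_f.
S_e = 139 × 2.7 × (1 − 0.4²) / 10800 × 0.77
    = 139 × 2.7 × 0.84 / 10800 × 0.77
    = 0.02248 m

S_e ≈ 0.0225 m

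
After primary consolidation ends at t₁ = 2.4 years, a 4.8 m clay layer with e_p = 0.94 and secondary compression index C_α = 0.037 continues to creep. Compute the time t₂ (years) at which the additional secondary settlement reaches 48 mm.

t₂ ≈ 8.03 years

S_s = C_α·H/(1+e_p)·log₁₀(t₂/t₁) ⇒ log₁₀(t₂/t₁) = S_s·(1+e_p)/(C_α·H).
log₁₀(t₂/t₁) = 0.048 × (1+0.94) / (0.037×4.8) = 0.5243
t₂ = t₁ × 10^0.5243 = 2.4 × 3.344 = 8.027 years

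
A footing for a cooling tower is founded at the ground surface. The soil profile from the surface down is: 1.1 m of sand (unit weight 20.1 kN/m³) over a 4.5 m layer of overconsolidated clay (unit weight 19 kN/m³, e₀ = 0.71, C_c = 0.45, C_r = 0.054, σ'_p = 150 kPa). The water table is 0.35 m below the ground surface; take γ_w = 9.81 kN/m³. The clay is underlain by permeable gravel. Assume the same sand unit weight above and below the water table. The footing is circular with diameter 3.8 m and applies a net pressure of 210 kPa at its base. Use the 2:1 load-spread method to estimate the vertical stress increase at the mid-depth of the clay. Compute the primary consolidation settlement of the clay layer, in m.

S_c ≈ 0.0607 m

Mid-depth of clay below the ground surface: z = 1.1 + 4.5/2 = 3.35 m.
Total vertical stress at mid-clay: σ_v = 20.1×1.1 + 19×2.25 = 64.86 kPa.
Pore pressure: u = 9.81×(3.35 − 0.35) = 29.43 kPa.
Initial effective stress: σ'_0 = σ_v − u = 64.86 − 29.43 = 35.43 kPa.
Stress increase at mid-clay by the 2:1 spreading method:
Δσ ≈ qD²/(D+z)² = 210×3.8²/(3.8+3.35)² = 59.316 kPa
Final effective stress: σ'_f = 35.43 + 59.316 = 94.746 kPa.
σ'_f = 94.746 ≤ σ'_p = 150 kPa, so the clay remains overconsolidated and only the recompression index applies:
S_c = C_r·H/(1+e₀)·log₁₀(σ'_f/σ'_0) = 0.054×4.5/1.71×log₁₀(94.746/35.43)
    = 0.14211 × 0.42719 = 0.06071 m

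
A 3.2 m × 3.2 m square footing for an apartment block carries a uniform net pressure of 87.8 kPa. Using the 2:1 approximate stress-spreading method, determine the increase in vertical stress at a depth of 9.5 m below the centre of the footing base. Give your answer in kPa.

Δσ_z ≈ 5.57 kPa

By the 2:1 method the load spreads at 1 horizontal : 2 vertical, so at depth z the loaded area has grown by z in each plan dimension:
Δσ = qBL/((B+z)(L+z)) = 87.8×3.2×3.2/((3.2+9.5)(3.2+9.5)) = 5.5743 kPa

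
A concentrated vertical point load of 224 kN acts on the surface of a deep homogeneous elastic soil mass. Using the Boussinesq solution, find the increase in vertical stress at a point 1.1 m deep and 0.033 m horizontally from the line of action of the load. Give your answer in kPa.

Boussinesq vertical stress below a point load on an elastic half-space:
Δσ_z = 3P/(2πz²) · [1 + (r/z)²]^(−5/2)
r/z = 0.033/1.1 = 0.03; [1+(r/z)²]^(−5/2) = 0.99775.
Δσ_z = 3×224/(2π×1.1²) × 0.99775 = 88.39 × 0.99775 = 88.19 kPa

Δσ_z ≈ 88.2 kPa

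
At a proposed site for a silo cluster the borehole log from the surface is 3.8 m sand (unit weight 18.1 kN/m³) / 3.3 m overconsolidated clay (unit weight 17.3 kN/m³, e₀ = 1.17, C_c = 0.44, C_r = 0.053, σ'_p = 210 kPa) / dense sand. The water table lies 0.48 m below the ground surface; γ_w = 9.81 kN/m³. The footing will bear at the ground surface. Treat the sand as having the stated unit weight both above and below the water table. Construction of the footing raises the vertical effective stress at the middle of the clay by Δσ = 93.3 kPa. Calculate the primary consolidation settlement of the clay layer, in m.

S_c ≈ 0.0375 m

Mid-depth of clay below the ground surface: z = 3.8 + 3.3/2 = 5.45 m.
Total vertical stress at mid-clay: σ_v = 18.1×3.8 + 17.3×1.65 = 97.325 kPa.
Pore pressure: u = 9.81×(5.45 − 0.48) = 48.756 kPa.
Initial effective stress: σ'_0 = σ_v − u = 97.325 − 48.756 = 48.569 kPa.
Final effective stress: σ'_f = 48.569 + 93.3 = 141.87 kPa.
σ'_f = 141.87 ≤ σ'_p = 210 kPa, so the clay remains overconsolidated and only the recompression index applies:
S_c = C_r·H/(1+e₀)·log₁₀(σ'_f/σ'_0) = 0.053×3.3/2.17×log₁₀(141.87/48.569)
    = 0.080597 × 0.46553 = 0.03752 m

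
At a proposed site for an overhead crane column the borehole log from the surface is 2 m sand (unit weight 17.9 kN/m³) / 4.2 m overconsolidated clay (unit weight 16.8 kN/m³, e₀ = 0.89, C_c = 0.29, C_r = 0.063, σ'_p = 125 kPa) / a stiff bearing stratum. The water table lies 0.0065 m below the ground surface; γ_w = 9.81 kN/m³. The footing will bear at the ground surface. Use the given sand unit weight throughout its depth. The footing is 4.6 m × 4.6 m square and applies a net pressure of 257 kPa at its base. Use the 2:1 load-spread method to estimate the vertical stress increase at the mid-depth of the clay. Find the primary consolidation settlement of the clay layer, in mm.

Mid-depth of clay below the ground surface: z = 2 + 4.2/2 = 4.1 m.
Total vertical stress at mid-clay: σ_v = 17.9×2 + 16.8×2.1 = 71.08 kPa.
Pore pressure: u = 9.81×(4.1 − 0.0065) = 40.152 kPa.
Initial effective stress: σ'_0 = σ_v − u = 71.08 − 40.152 = 30.928 kPa.
Stress increase at mid-clay by the 2:1 spreading method:
Δσ = qBL/((B+z)(L+z)) = 257×4.6×4.6/((4.6+4.1)(4.6+4.1)) = 71.847 kPa
Final effective stress: σ'_f = 30.928 + 71.847 = 102.77 kPa.
σ'_f = 102.77 ≤ σ'_p = 125 kPa, so the clay remains overconsolidated and only the recompression index applies:
S_c = C_r·H/(1+e₀)·log₁₀(σ'_f/σ'_0) = 0.063×4.2/1.89×log₁₀(102.77/30.928)
    = 0.14 × 0.52151 = 0.07301 m

S_c ≈ 73 mm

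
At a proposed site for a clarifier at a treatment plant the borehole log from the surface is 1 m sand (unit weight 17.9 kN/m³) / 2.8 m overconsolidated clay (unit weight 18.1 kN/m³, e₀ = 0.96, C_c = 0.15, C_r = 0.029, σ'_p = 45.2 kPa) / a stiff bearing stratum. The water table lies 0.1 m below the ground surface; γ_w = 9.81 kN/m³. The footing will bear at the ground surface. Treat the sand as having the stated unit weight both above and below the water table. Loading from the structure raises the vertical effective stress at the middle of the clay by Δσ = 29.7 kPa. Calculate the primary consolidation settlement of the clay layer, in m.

Mid-depth of clay below the ground surface: z = 1 + 2.8/2 = 2.4 m.
Total vertical stress at mid-clay: σ_v = 17.9×1 + 18.1×1.4 = 43.24 kPa.
Pore pressure: u = 9.81×(2.4 − 0.1) = 22.563 kPa.
Initial effective stress: σ'_0 = σ_v − u = 43.24 − 22.563 = 20.677 kPa.
Final effective stress: σ'_f = 20.677 + 29.7 = 50.377 kPa.
σ'_f = 50.377 > σ'_p = 45.2 kPa, so the stress path crosses the preconsolidation pressure — recompression up to σ'_p, then virgin compression beyond:
S_c = H/(1+e₀)·[C_r·log₁₀(σ'_p/σ'_0) + C_c·log₁₀(σ'_f/σ'_p)]
    = 2.8/1.96 × [0.029×log₁₀(45.2/20.677) + 0.15×log₁₀(50.377/45.2)]
    = 1.4286 × [0.0098499 + 0.0070641] = 0.02416 m

S_c ≈ 0.0242 m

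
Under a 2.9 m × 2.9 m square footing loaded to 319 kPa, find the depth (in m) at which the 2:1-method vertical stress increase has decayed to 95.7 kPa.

2:1 spreading — at depth z the loaded area has grown by z in each plan dimension:
qB²/(B+z)² = Δσ_z ⇒ z = B(√(q/Δσ_z) − 1) = 2.9×(√(319/95.7) − 1) = 2.395 m

z ≈ 2.39 m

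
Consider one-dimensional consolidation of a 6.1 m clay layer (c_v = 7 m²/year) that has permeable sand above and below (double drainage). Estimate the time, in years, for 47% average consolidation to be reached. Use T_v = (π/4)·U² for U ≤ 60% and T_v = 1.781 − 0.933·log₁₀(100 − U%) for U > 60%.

t ≈ 0.231 years

Drainage path length: H_d = H/2 = 3.05 m (double drainage).
U ≤ 60%: T_v = (π/4)·U² = (π/4)×0.47² = 0.17349.
t = T_v·H_d²/c_v = 0.17349×3.05²/7 = 0.2306 years.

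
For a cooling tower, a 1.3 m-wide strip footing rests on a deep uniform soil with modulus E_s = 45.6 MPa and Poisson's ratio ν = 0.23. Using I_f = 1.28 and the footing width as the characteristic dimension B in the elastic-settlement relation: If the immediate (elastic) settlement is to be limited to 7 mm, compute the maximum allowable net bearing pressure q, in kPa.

q ≈ 203 kPa

E_s = 45.6 MPa = 45600 kPa.
S_e = q·B·(1−ν²)/E_s · I_f  ⇒  q = S_e·E_s / (B·(1−ν²)·I_f).
q = 0.007 × 45600 / (1.3 × 0.9471 × 1.28) = 202.5 kPa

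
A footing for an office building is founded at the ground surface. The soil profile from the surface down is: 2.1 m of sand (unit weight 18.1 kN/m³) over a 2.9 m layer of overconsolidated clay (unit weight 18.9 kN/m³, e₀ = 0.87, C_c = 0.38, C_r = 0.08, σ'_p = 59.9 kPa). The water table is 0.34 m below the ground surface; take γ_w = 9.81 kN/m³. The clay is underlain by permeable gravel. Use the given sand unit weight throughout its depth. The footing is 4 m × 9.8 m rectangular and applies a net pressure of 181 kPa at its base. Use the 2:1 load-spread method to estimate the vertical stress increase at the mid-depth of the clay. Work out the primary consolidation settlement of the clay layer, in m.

S_c ≈ 0.173 m

Mid-depth of clay below the ground surface: z = 2.1 + 2.9/2 = 3.55 m.
Total vertical stress at mid-clay: σ_v = 18.1×2.1 + 18.9×1.45 = 65.415 kPa.
Pore pressure: u = 9.81×(3.55 − 0.34) = 31.49 kPa.
Initial effective stress: σ'_0 = σ_v − u = 65.415 − 31.49 = 33.925 kPa.
Stress increase at mid-clay by the 2:1 spreading method:
Δσ = qBL/((B+z)(L+z)) = 181×4×9.8/((4+3.55)(9.8+3.55)) = 70.394 kPa
Final effective stress: σ'_f = 33.925 + 70.394 = 104.32 kPa.
σ'_f = 104.32 > σ'_p = 59.9 kPa, so the stress path crosses the preconsolidation pressure — recompression up to σ'_p, then virgin compression beyond:
S_c = H/(1+e₀)·[C_r·log₁₀(σ'_p/σ'_0) + C_c·log₁₀(σ'_f/σ'_p)]
    = 2.9/1.87 × [0.08×log₁₀(59.9/33.925) + 0.38×log₁₀(104.32/59.9)]
    = 1.5508 × [0.019753 + 0.091557] = 0.1726 m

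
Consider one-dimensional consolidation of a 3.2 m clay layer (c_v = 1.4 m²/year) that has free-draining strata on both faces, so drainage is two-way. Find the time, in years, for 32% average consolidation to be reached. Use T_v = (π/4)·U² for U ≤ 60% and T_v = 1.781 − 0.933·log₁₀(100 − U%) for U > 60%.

Drainage path length: H_d = H/2 = 1.6 m (double drainage).
U ≤ 60%: T_v = (π/4)·U² = (π/4)×0.32² = 0.080425.
t = T_v·H_d²/c_v = 0.080425×1.6²/1.4 = 0.1471 years.

t ≈ 0.147 years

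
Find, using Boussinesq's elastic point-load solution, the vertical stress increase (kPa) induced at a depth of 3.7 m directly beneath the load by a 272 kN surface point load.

Δσ_z ≈ 9.49 kPa

Boussinesq vertical stress below a point load on an elastic half-space:
Δσ_z = 3P/(2πz²) · [1 + (r/z)²]^(−5/2)
r/z = 0/3.7 = 0; [1+(r/z)²]^(−5/2) = 1.
Δσ_z = 3×272/(2π×3.7²) × 1 = 9.4865 × 1 = 9.486 kPa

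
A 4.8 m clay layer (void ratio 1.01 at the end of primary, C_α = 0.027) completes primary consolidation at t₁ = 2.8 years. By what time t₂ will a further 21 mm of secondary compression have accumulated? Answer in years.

S_s = C_α·H/(1+e_p)·log₁₀(t₂/t₁) ⇒ log₁₀(t₂/t₁) = S_s·(1+e_p)/(C_α·H).
log₁₀(t₂/t₁) = 0.021 × (1+1.01) / (0.027×4.8) = 0.3257
t₂ = t₁ × 10^0.3257 = 2.8 × 2.117 = 5.927 years

t₂ ≈ 5.93 years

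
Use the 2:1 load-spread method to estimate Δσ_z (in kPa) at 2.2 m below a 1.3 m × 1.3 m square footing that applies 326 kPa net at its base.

By the 2:1 method the load spreads at 1 horizontal : 2 vertical, so at depth z the loaded area has grown by z in each plan dimension:
Δσ = qBL/((B+z)(L+z)) = 326×1.3×1.3/((1.3+2.2)(1.3+2.2)) = 44.975 kPa

Δσ_z ≈ 45 kPa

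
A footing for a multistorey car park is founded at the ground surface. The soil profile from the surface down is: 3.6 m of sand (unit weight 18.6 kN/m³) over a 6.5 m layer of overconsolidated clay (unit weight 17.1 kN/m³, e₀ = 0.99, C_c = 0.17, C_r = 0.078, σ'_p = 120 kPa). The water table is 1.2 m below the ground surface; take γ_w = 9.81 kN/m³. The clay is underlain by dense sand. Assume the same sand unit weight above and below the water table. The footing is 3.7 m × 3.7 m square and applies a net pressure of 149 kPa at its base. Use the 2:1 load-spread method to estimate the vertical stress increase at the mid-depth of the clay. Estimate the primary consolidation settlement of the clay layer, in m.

S_c ≈ 0.0267 m

Mid-depth of clay below the ground surface: z = 3.6 + 6.5/2 = 6.85 m.
Total vertical stress at mid-clay: σ_v = 18.6×3.6 + 17.1×3.25 = 122.54 kPa.
Pore pressure: u = 9.81×(6.85 − 1.2) = 55.427 kPa.
Initial effective stress: σ'_0 = σ_v − u = 122.54 − 55.427 = 67.113 kPa.
Stress increase at mid-clay by the 2:1 spreading method:
Δσ = qBL/((B+z)(L+z)) = 149×3.7×3.7/((3.7+6.85)(3.7+6.85)) = 18.327 kPa
Final effective stress: σ'_f = 67.113 + 18.327 = 85.44 kPa.
σ'_f = 85.44 ≤ σ'_p = 120 kPa, so the clay remains overconsolidated and only the recompression index applies:
S_c = C_r·H/(1+e₀)·log₁₀(σ'_f/σ'_0) = 0.078×6.5/1.99×log₁₀(85.44/67.113)
    = 0.25477 × 0.10485 = 0.02671 m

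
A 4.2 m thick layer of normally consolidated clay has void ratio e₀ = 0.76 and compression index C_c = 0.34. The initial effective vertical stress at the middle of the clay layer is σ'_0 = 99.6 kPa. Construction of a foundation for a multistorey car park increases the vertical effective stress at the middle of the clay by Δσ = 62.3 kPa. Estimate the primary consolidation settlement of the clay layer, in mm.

Final effective stress: σ'_f = σ'_0 + Δσ = 99.6 + 62.3 = 161.9 kPa.
Normally consolidated clay, so the full stress increment lies on the virgin compression line:
S_c = C_c·H/(1+e₀)·log₁₀(σ'_f/σ'_0) = 0.34×4.2/(1+0.76)×log₁₀(161.9/99.6)
    = 0.81136 × 0.21099 = 0.1712 m

S_c ≈ 171 mm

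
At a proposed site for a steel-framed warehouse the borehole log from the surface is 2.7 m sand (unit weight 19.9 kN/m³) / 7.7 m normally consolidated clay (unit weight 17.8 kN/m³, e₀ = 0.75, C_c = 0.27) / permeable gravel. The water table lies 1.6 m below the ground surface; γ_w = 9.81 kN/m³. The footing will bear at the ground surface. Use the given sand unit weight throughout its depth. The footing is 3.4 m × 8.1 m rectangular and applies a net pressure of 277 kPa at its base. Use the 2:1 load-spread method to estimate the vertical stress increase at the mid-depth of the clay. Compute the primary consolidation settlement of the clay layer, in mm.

Mid-depth of clay below the ground surface: z = 2.7 + 7.7/2 = 6.55 m.
Total vertical stress at mid-clay: σ_v = 19.9×2.7 + 17.8×3.85 = 122.26 kPa.
Pore pressure: u = 9.81×(6.55 − 1.6) = 48.56 kPa.
Initial effective stress: σ'_0 = σ_v − u = 122.26 − 48.56 = 73.7 kPa.
Stress increase at mid-clay by the 2:1 spreading method:
Δσ = qBL/((B+z)(L+z)) = 277×3.4×8.1/((3.4+6.55)(8.1+6.55)) = 52.334 kPa
Final effective stress: σ'_f = σ'_0 + Δσ = 73.7 + 52.334 = 126.03 kPa.
Normally consolidated clay, so the full stress increment lies on the virgin compression line:
S_c = C_c·H/(1+e₀)·log₁₀(σ'_f/σ'_0) = 0.27×7.7/(1+0.75)×log₁₀(126.03/73.7)
    = 1.188 × 0.23301 = 0.2768 m

S_c ≈ 277 mm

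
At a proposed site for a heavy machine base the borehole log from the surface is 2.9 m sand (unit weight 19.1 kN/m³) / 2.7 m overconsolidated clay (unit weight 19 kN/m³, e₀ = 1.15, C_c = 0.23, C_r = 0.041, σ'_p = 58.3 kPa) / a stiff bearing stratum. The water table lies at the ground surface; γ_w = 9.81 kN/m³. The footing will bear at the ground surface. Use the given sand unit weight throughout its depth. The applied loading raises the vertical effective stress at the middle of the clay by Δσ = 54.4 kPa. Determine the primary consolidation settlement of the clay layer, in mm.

S_c ≈ 68.4 mm

Mid-depth of clay below the ground surface: z = 2.9 + 2.7/2 = 4.25 m.
Total vertical stress at mid-clay: σ_v = 19.1×2.9 + 19×1.35 = 81.04 kPa.
Pore pressure: u = 9.81×(4.25 − 0) = 41.693 kPa.
Initial effective stress: σ'_0 = σ_v − u = 81.04 − 41.693 = 39.347 kPa.
Final effective stress: σ'_f = 39.347 + 54.4 = 93.747 kPa.
σ'_f = 93.747 > σ'_p = 58.3 kPa, so the stress path crosses the preconsolidation pressure — recompression up to σ'_p, then virgin compression beyond:
S_c = H/(1+e₀)·[C_r·log₁₀(σ'_p/σ'_0) + C_c·log₁₀(σ'_f/σ'_p)]
    = 2.7/2.15 × [0.041×log₁₀(58.3/39.347) + 0.23×log₁₀(93.747/58.3)]
    = 1.2558 × [0.007001 + 0.047446] = 0.06837 m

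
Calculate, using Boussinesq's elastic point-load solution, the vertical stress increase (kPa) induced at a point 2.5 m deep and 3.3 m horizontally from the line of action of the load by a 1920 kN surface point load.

Boussinesq vertical stress below a point load on an elastic half-space:
Δσ_z = 3P/(2πz²) · [1 + (r/z)²]^(−5/2)
r/z = 3.3/2.5 = 1.32; [1+(r/z)²]^(−5/2) = 0.080292.
Δσ_z = 3×1920/(2π×2.5²) × 0.080292 = 146.68 × 0.080292 = 11.78 kPa

Δσ_z ≈ 11.8 kPa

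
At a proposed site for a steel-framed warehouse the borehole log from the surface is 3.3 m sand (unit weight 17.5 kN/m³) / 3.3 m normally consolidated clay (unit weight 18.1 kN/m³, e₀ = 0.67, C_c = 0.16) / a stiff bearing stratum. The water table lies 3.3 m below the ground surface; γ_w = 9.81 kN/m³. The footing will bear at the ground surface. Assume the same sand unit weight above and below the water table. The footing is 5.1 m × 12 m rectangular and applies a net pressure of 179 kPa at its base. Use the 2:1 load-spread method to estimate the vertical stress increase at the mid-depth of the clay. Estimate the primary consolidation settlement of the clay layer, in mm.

Mid-depth of clay below the ground surface: z = 3.3 + 3.3/2 = 4.95 m.
Total vertical stress at mid-clay: σ_v = 17.5×3.3 + 18.1×1.65 = 87.615 kPa.
Pore pressure: u = 9.81×(4.95 − 3.3) = 16.186 kPa.
Initial effective stress: σ'_0 = σ_v − u = 87.615 − 16.186 = 71.429 kPa.
Stress increase at mid-clay by the 2:1 spreading method:
Δσ = qBL/((B+z)(L+z)) = 179×5.1×12/((5.1+4.95)(12+4.95)) = 64.309 kPa
Final effective stress: σ'_f = σ'_0 + Δσ = 71.429 + 64.309 = 135.74 kPa.
Normally consolidated clay, so the full stress increment lies on the virgin compression line:
S_c = C_c·H/(1+e₀)·log₁₀(σ'_f/σ'_0) = 0.16×3.3/(1+0.67)×log₁₀(135.74/71.429)
    = 0.31617 × 0.27883 = 0.08816 m

S_c ≈ 88.2 mm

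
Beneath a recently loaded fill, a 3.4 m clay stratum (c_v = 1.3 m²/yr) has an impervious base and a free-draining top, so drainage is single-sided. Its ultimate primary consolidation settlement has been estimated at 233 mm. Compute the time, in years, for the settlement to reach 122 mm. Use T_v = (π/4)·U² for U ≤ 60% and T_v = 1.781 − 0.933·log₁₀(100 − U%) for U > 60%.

t ≈ 1.91 years

Drainage path length: H_d = H = 3.4 m (single drainage).
U = S(t)/S_ult = 122/233 = 0.5236.
U ≤ 60%: T_v = (π/4)·U² = (π/4)×0.52361² = 0.21533.
t = T_v·H_d²/c_v = 0.21533×3.4²/1.3 = 1.915 years.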